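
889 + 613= 1502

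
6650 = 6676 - 26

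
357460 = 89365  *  4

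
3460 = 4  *865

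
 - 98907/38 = - 98907/38 =- 2602.82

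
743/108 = 743/108 = 6.88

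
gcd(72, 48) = 24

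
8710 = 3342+5368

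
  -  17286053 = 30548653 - 47834706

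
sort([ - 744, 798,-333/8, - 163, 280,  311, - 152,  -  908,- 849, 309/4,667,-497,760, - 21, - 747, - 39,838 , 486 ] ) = [ - 908, - 849, - 747 , -744 , - 497, - 163, - 152, - 333/8, - 39  ,-21,309/4,280,311,486 , 667,760,798 , 838]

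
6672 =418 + 6254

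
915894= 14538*63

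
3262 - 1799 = 1463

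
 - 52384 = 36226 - 88610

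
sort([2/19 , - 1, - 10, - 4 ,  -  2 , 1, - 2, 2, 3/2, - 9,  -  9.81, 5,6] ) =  [-10, - 9.81 , - 9, - 4, - 2, - 2, - 1, 2/19,1 , 3/2,2 , 5, 6]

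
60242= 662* 91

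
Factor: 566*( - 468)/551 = - 264888/551 =- 2^3*3^2 * 13^1*19^(  -  1)*29^ (-1 )*283^1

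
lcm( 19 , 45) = 855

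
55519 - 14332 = 41187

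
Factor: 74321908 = 2^2*113^1*164429^1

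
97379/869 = 112 + 51/869 = 112.06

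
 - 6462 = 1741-8203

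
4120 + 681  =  4801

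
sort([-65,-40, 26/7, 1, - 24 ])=[  -  65, - 40, - 24, 1,26/7]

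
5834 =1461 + 4373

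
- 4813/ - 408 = 4813/408 = 11.80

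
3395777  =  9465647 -6069870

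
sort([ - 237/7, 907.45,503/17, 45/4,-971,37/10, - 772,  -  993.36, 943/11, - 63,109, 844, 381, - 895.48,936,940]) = [ - 993.36, - 971, - 895.48, - 772, - 63, - 237/7, 37/10,45/4,503/17, 943/11, 109,381 , 844,907.45,936,940]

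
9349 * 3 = 28047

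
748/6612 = 187/1653 = 0.11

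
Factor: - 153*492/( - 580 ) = 3^3* 5^( - 1)*17^1* 29^( - 1)*41^1  =  18819/145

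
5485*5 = 27425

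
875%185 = 135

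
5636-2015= 3621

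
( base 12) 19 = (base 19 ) 12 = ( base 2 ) 10101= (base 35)l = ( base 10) 21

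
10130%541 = 392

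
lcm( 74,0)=0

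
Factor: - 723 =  - 3^1*241^1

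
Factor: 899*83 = 29^1*31^1*83^1 = 74617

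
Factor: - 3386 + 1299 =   -  2087=- 2087^1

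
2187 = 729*3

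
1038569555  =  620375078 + 418194477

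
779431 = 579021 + 200410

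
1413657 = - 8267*( - 171)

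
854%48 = 38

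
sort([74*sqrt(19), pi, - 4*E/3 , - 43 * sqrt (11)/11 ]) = [  -  43*sqrt( 11)/11, - 4*E/3, pi, 74*sqrt(19) ]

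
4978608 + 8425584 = 13404192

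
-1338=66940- 68278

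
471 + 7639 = 8110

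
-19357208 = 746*(-25948) 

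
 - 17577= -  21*837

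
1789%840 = 109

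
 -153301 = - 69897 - 83404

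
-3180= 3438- 6618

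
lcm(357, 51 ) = 357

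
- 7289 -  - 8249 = 960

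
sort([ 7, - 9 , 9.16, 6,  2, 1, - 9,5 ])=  [ - 9 , - 9,  1, 2, 5 , 6,  7, 9.16 ] 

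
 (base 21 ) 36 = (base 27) 2F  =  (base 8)105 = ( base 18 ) 3F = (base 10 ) 69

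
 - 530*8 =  - 4240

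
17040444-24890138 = - 7849694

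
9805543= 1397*7019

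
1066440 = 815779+250661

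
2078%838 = 402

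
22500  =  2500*9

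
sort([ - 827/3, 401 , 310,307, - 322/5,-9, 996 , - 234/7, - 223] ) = [ -827/3, - 223, - 322/5, - 234/7, - 9, 307,  310 , 401,996]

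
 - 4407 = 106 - 4513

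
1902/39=634/13= 48.77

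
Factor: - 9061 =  - 13^1*17^1*41^1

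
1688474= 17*99322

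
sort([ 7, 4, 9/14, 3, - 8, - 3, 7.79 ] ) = [-8,  -  3, 9/14,3, 4,7, 7.79] 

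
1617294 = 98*16503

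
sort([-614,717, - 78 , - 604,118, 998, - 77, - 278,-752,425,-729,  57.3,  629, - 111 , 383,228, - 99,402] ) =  [ - 752,-729, - 614, - 604, - 278, - 111, - 99,-78, - 77,57.3, 118, 228, 383, 402,425,629, 717, 998]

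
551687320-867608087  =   - 315920767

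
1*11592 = 11592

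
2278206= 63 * 36162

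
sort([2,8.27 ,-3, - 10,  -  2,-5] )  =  [ - 10,-5,-3, - 2,2,8.27 ] 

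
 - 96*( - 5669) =544224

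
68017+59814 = 127831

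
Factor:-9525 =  - 3^1 * 5^2 * 127^1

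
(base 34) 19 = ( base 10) 43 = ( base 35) 18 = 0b101011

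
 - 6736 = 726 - 7462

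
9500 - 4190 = 5310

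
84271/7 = 12038 + 5/7 = 12038.71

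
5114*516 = 2638824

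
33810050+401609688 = 435419738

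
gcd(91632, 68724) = 22908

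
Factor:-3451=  - 7^1*17^1 *29^1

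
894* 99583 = 89027202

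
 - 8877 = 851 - 9728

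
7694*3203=24643882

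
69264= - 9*( - 7696 ) 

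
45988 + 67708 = 113696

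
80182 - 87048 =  - 6866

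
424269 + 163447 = 587716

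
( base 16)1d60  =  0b1110101100000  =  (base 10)7520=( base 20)ig0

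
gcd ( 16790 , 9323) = 1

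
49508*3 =148524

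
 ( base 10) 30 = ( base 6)50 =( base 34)U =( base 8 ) 36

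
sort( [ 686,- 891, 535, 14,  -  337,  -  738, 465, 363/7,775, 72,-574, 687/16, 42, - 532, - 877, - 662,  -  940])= [ - 940,-891 , - 877,  -  738,  -  662, - 574, - 532, - 337, 14, 42, 687/16, 363/7, 72, 465, 535, 686,775 ]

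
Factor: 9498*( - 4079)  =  -2^1*3^1*1583^1*4079^1 = - 38742342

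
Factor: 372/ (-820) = -93/205 = - 3^1*5^( - 1)*31^1*41^(  -  1 )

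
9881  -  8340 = 1541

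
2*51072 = 102144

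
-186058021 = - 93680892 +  - 92377129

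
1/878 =1/878  =  0.00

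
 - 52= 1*( - 52) 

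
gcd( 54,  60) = 6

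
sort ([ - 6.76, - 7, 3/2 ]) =[  -  7,  -  6.76,3/2]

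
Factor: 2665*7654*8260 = 2^3*5^2*7^1 * 13^1*41^1*43^1 * 59^1 * 89^1 = 168486736600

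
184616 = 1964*94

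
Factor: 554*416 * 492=2^8 * 3^1 * 13^1*41^1 * 277^1 = 113388288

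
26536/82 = 323 + 25/41=323.61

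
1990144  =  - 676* ( - 2944)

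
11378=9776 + 1602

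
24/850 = 12/425 =0.03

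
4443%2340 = 2103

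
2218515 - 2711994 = - 493479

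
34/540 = 17/270 = 0.06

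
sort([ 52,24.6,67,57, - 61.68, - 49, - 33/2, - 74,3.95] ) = [-74, - 61.68, - 49 , - 33/2, 3.95, 24.6, 52, 57,  67]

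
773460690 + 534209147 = 1307669837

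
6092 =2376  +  3716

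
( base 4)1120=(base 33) 2m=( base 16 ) 58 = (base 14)64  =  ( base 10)88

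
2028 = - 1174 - -3202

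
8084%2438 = 770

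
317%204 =113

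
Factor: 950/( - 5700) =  -1/6 =- 2^( - 1)*3^( - 1 ) 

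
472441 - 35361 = 437080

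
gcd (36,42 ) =6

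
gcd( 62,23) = 1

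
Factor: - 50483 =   -  19^1*2657^1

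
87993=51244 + 36749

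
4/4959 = 4/4959 = 0.00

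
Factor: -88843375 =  - 5^3*43^1*16529^1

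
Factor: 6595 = 5^1 * 1319^1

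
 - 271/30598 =-1 + 30327/30598 =- 0.01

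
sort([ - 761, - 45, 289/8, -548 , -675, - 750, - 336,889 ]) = [ - 761, - 750, - 675, - 548 ,-336, - 45,289/8, 889] 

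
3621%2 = 1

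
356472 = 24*14853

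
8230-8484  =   - 254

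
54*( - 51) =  - 2754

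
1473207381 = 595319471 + 877887910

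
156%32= 28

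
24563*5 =122815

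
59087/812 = 72+ 89/116 = 72.77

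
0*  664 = 0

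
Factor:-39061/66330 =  - 53/90=- 2^ ( - 1) *3^(  -  2) * 5^( - 1) * 53^1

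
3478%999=481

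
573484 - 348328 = 225156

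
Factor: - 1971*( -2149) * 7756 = 2^2*3^3*7^2*73^1*277^1 * 307^1 = 32851926324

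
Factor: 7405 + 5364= 12769 =113^2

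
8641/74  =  116 + 57/74=116.77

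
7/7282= 7/7282 = 0.00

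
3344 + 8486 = 11830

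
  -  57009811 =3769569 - 60779380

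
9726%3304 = 3118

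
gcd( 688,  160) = 16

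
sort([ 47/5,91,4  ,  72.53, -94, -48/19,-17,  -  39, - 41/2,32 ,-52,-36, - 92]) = [ - 94,  -  92,-52,-39, - 36, - 41/2,-17,-48/19,  4, 47/5, 32,72.53,91] 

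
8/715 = 8/715  =  0.01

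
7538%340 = 58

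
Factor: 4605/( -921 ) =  - 5 = - 5^1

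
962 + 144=1106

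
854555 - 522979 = 331576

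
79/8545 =79/8545 = 0.01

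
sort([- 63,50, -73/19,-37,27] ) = [ - 63, - 37, - 73/19,27,50 ]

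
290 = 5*58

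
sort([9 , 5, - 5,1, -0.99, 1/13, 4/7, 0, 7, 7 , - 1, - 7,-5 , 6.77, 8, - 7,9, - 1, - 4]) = [-7, - 7, - 5, - 5, - 4, - 1, - 1,-0.99,0,  1/13,4/7, 1, 5, 6.77,7, 7, 8, 9 , 9]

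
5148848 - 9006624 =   -  3857776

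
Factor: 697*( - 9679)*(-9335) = 62976365105=5^1*17^1*41^1*1867^1*9679^1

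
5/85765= 1/17153 = 0.00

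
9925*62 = 615350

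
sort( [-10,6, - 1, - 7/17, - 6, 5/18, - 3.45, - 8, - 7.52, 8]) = [ - 10, - 8,-7.52, - 6, - 3.45, - 1 , - 7/17, 5/18, 6,8 ]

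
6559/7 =937 = 937.00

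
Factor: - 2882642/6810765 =- 2^1 * 3^( - 1 )*5^( - 1)*7^1 * 13^(-1)*19^1 * 53^( - 1 )*659^( - 1)*10837^1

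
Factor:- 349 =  - 349^1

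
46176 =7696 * 6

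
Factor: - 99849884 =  - 2^2*31^1*805241^1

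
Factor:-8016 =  - 2^4*3^1*167^1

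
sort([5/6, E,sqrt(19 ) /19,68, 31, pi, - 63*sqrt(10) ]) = [ - 63*sqrt( 10), sqrt( 19 ) /19, 5/6, E, pi,31, 68]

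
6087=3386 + 2701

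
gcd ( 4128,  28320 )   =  96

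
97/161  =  97/161 = 0.60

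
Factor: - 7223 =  - 31^1*233^1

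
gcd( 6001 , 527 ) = 17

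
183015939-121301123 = 61714816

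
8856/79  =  8856/79 =112.10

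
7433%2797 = 1839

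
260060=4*65015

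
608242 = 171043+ 437199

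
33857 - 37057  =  -3200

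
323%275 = 48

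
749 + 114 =863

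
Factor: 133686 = 2^1*3^2*7^1*1061^1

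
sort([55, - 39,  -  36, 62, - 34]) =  [ - 39, - 36, - 34 , 55, 62]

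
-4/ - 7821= 4/7821 = 0.00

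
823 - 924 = - 101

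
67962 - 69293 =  - 1331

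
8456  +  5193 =13649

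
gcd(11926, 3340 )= 2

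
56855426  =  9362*6073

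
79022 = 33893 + 45129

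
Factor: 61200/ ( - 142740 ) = -2^2*5^1*13^ ( - 1)*17^1 * 61^ ( - 1)=- 340/793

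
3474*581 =2018394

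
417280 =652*640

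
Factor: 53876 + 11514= 2^1*5^1 * 13^1*503^1 = 65390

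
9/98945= 9/98945= 0.00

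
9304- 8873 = 431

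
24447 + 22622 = 47069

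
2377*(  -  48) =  - 114096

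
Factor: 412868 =2^2*103217^1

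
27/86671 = 27/86671 = 0.00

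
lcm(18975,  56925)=56925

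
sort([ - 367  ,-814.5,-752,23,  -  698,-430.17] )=[-814.5,-752, - 698, - 430.17, - 367,23] 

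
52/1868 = 13/467 = 0.03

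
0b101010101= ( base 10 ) 341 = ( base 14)1a5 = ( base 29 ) BM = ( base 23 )EJ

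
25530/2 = 12765 = 12765.00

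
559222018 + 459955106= 1019177124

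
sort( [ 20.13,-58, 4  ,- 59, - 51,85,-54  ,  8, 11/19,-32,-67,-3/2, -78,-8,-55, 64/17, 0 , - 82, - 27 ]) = [ - 82, - 78, - 67, - 59,-58, -55, - 54, - 51 , - 32, - 27, - 8 , - 3/2, 0,11/19,64/17,4, 8, 20.13, 85]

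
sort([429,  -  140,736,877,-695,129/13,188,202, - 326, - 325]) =[ - 695, - 326, - 325, - 140,129/13,  188,  202,429,736, 877 ]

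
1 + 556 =557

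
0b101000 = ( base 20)20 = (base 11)37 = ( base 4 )220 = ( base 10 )40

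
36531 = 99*369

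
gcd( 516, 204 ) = 12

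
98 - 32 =66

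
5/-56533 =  - 5/56533= - 0.00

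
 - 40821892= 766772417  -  807594309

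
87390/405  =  1942/9 = 215.78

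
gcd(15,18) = 3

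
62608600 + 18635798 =81244398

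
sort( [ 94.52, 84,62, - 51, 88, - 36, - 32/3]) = [ - 51,-36, - 32/3,62,84, 88, 94.52 ] 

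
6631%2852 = 927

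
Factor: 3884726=2^1*1942363^1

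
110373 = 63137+47236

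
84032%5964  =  536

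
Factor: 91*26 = 2366 = 2^1*7^1*13^2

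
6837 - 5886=951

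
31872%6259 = 577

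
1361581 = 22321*61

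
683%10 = 3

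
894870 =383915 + 510955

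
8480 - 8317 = 163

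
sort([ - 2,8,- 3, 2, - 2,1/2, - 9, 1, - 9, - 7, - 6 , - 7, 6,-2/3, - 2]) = [  -  9, - 9, - 7, - 7, - 6 , - 3,  -  2,  -  2, - 2,-2/3, 1/2 , 1,2 , 6, 8 ]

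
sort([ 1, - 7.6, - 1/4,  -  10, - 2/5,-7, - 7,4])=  [ - 10,- 7.6, - 7, - 7,- 2/5, - 1/4,  1,4 ] 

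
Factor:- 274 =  - 2^1*137^1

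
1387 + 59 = 1446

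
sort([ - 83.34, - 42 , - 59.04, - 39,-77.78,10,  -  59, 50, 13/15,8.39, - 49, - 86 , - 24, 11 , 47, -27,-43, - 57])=[ - 86, - 83.34, - 77.78, - 59.04,  -  59, - 57, - 49, - 43, - 42, - 39,- 27, - 24,13/15,8.39, 10, 11,47, 50 ] 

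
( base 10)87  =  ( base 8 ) 127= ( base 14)63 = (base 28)33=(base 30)2r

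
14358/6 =2393=   2393.00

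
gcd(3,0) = 3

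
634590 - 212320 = 422270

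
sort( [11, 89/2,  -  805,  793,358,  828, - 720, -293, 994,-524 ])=[- 805, - 720, - 524, -293,11, 89/2, 358, 793, 828 , 994]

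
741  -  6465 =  - 5724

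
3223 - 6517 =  - 3294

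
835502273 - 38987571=796514702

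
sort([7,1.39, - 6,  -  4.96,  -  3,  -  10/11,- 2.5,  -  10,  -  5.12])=[ - 10,  -  6, - 5.12, -4.96, - 3, - 2.5 ,-10/11,1.39,7]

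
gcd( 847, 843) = 1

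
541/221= 541/221 = 2.45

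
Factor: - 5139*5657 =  - 29071323 = -3^2*571^1*5657^1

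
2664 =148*18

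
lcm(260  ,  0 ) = 0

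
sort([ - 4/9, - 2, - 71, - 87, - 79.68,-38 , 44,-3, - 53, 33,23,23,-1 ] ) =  [ - 87, - 79.68 ,-71,-53,  -  38,  -  3, - 2, -1, - 4/9,23, 23 , 33, 44 ]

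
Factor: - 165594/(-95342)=33/19 = 3^1*11^1*19^(-1 ) 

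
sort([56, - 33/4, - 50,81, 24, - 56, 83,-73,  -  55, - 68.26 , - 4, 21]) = [ - 73, - 68.26, - 56, - 55, - 50, - 33/4, - 4, 21, 24, 56,  81, 83 ]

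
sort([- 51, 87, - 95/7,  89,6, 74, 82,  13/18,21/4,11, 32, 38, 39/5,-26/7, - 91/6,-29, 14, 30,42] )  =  [ - 51,- 29, - 91/6, -95/7, - 26/7, 13/18, 21/4,6, 39/5, 11, 14,30,32, 38,42,74, 82, 87,89] 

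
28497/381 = 9499/127 =74.80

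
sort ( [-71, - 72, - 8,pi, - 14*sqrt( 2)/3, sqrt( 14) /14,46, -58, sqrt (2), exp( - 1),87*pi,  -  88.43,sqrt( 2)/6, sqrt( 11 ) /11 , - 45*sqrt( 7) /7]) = [ - 88.43,  -  72, - 71, - 58, - 45 *sqrt(7)/7, - 8,  -  14*sqrt( 2)/3,  sqrt( 2) /6, sqrt(14 )/14,sqrt( 11)/11,  exp( - 1), sqrt( 2 ), pi, 46,87*pi ] 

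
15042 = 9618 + 5424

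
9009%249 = 45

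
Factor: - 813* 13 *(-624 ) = 2^4*3^2*  13^2 *271^1=6595056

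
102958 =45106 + 57852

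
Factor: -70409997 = -3^2*7^1 * 41^1*27259^1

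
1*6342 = 6342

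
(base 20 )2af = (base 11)843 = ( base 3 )1101121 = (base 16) 3F7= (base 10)1015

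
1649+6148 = 7797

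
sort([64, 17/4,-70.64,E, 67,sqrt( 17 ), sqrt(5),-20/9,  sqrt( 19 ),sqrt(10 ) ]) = [ - 70.64, - 20/9, sqrt (5 ), E,sqrt( 10 ), sqrt (17), 17/4, sqrt( 19 ), 64,67 ]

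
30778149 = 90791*339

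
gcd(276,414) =138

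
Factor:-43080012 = -2^2*3^5*23^1 * 41^1*47^1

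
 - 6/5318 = -3/2659  =  - 0.00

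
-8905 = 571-9476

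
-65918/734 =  - 90+ 71/367 = -89.81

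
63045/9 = 7005 = 7005.00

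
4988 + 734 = 5722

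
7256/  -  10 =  - 3628/5 =-  725.60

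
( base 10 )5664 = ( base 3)21202210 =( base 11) 428a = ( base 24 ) 9k0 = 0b1011000100000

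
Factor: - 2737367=-2737367^1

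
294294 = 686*429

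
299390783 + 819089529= 1118480312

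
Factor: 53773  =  53773^1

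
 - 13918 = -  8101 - 5817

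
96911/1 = 96911 = 96911.00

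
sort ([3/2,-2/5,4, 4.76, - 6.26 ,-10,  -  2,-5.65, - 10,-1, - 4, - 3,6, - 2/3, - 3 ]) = [ - 10, - 10, - 6.26, - 5.65,-4, - 3, - 3,- 2, -1,  -  2/3,- 2/5, 3/2,  4, 4.76,6]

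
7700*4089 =31485300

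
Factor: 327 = 3^1*109^1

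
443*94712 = 41957416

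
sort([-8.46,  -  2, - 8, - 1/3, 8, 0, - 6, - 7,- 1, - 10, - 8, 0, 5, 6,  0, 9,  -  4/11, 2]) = [ - 10, - 8.46,  -  8, - 8, - 7, - 6,-2, - 1, - 4/11 ,-1/3, 0,0,0,2,5,6, 8, 9 ]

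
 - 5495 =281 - 5776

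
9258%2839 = 741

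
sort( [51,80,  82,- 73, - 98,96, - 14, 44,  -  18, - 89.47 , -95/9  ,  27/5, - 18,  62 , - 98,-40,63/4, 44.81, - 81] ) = [-98, -98,  -  89.47,-81, - 73, - 40, - 18,-18, - 14, -95/9,27/5,63/4,44,44.81,51,62,  80, 82,96] 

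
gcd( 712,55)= 1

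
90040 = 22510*4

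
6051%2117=1817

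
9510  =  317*30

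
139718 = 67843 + 71875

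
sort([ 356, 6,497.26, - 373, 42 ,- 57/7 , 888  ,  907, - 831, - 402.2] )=[ - 831, - 402.2, - 373, - 57/7, 6, 42, 356, 497.26, 888 , 907 ]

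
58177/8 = 58177/8 = 7272.12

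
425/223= 1 + 202/223 = 1.91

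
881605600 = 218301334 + 663304266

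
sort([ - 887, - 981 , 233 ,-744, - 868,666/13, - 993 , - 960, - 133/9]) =[ - 993, - 981, - 960, - 887, - 868, - 744, - 133/9, 666/13, 233] 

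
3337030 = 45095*74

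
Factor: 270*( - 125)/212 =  -16875/106= - 2^(-1)*3^3*5^4*53^(-1)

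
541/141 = 3 + 118/141 = 3.84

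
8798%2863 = 209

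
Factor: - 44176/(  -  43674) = 2^3*3^( - 1 )*11^1*29^(-1) = 88/87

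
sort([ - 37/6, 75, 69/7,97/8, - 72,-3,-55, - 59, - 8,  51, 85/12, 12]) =[ - 72,-59,  -  55, - 8, - 37/6, - 3,  85/12,69/7 , 12,97/8, 51, 75 ] 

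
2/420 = 1/210 = 0.00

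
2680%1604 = 1076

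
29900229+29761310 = 59661539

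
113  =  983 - 870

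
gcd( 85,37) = 1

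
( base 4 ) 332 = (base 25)2c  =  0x3e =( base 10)62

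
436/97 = 436/97 = 4.49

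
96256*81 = 7796736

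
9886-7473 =2413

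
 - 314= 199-513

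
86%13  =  8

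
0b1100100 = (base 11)91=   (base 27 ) 3j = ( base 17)5F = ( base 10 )100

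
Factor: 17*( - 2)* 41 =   -  2^1 * 17^1*41^1 = -1394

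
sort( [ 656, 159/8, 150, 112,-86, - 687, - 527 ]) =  [ - 687, - 527 ,-86,  159/8 , 112,150, 656]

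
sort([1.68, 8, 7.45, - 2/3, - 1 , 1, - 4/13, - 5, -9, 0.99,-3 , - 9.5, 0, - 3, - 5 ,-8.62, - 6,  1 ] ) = [ - 9.5, - 9, - 8.62,  -  6, - 5, - 5 , - 3 , - 3, - 1 , - 2/3, - 4/13,0, 0.99 , 1,1, 1.68 , 7.45, 8]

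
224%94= 36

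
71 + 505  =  576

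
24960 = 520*48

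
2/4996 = 1/2498 = 0.00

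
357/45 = 119/15=7.93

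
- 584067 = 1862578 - 2446645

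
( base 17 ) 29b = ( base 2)1011100110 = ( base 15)347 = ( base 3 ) 1000111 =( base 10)742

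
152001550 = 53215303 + 98786247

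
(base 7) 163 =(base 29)37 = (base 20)4e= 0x5e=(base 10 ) 94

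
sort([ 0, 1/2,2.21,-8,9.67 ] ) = [-8, 0 , 1/2, 2.21, 9.67 ] 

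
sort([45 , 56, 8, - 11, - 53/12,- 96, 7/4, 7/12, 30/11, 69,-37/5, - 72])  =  [ - 96, - 72, - 11, - 37/5, - 53/12,  7/12, 7/4, 30/11,8,45,56,69 ]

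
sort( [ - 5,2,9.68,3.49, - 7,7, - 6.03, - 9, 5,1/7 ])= [-9, - 7,  -  6.03, - 5,1/7,2, 3.49, 5,7, 9.68]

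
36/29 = 36/29 = 1.24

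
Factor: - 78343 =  - 157^1*499^1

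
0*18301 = 0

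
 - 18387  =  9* ( - 2043 ) 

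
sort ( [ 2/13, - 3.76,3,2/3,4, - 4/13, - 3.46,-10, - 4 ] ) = [ - 10, - 4, -3.76, - 3.46, -4/13,  2/13, 2/3,3,4 ]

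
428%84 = 8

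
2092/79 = 2092/79 = 26.48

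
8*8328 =66624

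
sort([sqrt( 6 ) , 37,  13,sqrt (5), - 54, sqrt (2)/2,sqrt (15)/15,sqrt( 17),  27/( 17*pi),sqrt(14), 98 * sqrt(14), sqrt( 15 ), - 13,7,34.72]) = [ - 54, - 13 , sqrt (15)/15,27/( 17*pi),sqrt( 2)/2 , sqrt(5 ),sqrt( 6 ),sqrt(14),sqrt(15 ), sqrt( 17), 7, 13, 34.72,37, 98*sqrt( 14 ) ]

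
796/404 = 199/101 = 1.97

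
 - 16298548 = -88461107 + 72162559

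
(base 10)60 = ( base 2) 111100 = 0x3c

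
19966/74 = 269+30/37 = 269.81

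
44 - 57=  -13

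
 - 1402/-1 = 1402 + 0/1 = 1402.00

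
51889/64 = 51889/64 =810.77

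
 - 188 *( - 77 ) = 14476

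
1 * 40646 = 40646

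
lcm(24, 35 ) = 840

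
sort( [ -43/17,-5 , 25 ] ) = [ - 5, - 43/17, 25 ] 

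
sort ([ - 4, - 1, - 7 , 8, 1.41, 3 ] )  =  [ - 7, - 4,  -  1,1.41,3, 8]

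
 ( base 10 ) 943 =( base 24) 1F7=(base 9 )1257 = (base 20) 273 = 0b1110101111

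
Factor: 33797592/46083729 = 11265864/15361243 = 2^3*3^1*179^( - 1)*85817^ ( - 1 )*469411^1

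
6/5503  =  6/5503 = 0.00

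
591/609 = 197/203 = 0.97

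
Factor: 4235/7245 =3^(-2)*11^2*23^( - 1) = 121/207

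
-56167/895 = - 63 + 218/895 = -62.76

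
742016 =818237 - 76221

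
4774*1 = 4774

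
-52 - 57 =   -  109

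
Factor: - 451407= -3^1*11^1*13679^1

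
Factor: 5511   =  3^1 * 11^1 * 167^1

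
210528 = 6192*34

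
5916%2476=964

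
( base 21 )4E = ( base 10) 98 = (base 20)4I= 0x62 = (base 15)68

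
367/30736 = 367/30736=0.01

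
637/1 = 637 = 637.00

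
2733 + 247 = 2980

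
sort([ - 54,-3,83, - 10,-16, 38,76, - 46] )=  [ - 54, - 46, - 16,  -  10, - 3, 38, 76, 83] 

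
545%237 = 71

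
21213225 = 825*25713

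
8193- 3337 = 4856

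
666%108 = 18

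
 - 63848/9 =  - 63848/9 = - 7094.22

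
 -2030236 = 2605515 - 4635751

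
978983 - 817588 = 161395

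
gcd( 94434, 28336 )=2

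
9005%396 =293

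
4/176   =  1/44  =  0.02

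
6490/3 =2163 + 1/3 = 2163.33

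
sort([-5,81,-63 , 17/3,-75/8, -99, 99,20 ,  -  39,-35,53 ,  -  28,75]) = [-99,-63, - 39,-35,-28,-75/8,-5,17/3 , 20,53, 75, 81, 99 ]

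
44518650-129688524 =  - 85169874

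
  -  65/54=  - 2 + 43/54 = -  1.20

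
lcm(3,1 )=3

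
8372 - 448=7924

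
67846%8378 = 822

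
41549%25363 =16186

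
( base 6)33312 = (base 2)1001000101100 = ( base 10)4652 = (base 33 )48W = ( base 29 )5fc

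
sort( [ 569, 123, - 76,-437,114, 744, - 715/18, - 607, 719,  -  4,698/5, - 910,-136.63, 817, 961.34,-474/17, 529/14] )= [ - 910, - 607, - 437,  -  136.63, - 76, - 715/18, - 474/17 , -4, 529/14,  114 , 123,  698/5, 569, 719, 744, 817, 961.34 ]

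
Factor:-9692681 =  - 439^1 * 22079^1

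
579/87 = 193/29 = 6.66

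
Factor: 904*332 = 2^5 *83^1*113^1 = 300128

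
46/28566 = 1/621 = 0.00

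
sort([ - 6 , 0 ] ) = [ - 6,0] 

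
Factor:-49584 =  - 2^4*3^1*1033^1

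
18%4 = 2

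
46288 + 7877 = 54165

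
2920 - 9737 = -6817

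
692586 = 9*76954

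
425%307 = 118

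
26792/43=623 +3/43=623.07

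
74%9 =2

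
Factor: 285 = 3^1* 5^1*19^1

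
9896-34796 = -24900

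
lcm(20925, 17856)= 1339200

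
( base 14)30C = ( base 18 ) 1f6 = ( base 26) n2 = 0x258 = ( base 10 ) 600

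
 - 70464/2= - 35232 = - 35232.00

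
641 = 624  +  17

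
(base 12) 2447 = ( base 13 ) 1B25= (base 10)4087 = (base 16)FF7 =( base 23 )7GG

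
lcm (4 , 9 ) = 36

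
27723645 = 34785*797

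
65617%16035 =1477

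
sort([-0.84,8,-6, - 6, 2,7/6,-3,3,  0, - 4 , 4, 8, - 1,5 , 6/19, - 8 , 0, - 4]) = [-8,  -  6, - 6,  -  4,  -  4,-3, -1,- 0.84, 0, 0, 6/19,7/6,  2,3, 4 , 5, 8,8 ]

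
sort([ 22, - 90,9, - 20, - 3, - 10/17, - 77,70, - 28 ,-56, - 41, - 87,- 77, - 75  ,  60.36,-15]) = [-90,- 87, - 77, - 77, - 75,  -  56,-41, - 28,  -  20, - 15, - 3,-10/17,9,22, 60.36 , 70]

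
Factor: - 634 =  - 2^1*317^1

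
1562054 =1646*949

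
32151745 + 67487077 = 99638822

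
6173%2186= 1801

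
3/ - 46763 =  - 1+46760/46763 = - 0.00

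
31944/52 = 614 + 4/13 = 614.31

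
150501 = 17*8853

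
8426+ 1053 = 9479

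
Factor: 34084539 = 3^2*97^1*39043^1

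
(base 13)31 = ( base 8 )50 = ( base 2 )101000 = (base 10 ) 40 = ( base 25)1f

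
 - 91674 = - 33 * 2778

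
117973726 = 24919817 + 93053909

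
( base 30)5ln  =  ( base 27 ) 71N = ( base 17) 10E2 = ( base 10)5153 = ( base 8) 12041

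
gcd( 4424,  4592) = 56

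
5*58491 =292455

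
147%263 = 147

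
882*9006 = 7943292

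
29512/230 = 14756/115 = 128.31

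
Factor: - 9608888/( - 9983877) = 2^3  *  3^ ( - 1 )*461^(  -  1)*7219^( - 1 )*1201111^1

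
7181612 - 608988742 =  - 601807130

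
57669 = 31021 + 26648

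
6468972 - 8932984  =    -  2464012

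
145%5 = 0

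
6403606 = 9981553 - 3577947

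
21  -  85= - 64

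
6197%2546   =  1105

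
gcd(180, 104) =4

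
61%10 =1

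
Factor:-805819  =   - 7^1*115117^1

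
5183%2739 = 2444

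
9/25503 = 3/8501 = 0.00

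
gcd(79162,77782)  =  2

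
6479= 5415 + 1064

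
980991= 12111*81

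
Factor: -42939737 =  - 42939737^1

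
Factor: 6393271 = 2341^1*2731^1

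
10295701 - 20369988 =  - 10074287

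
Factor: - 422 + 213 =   -  209 = - 11^1*19^1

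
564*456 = 257184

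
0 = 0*9395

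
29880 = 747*40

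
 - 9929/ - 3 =9929/3 = 3309.67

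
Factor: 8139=3^1*2713^1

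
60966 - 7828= 53138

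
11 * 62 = 682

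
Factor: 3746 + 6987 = 10733 = 10733^1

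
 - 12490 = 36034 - 48524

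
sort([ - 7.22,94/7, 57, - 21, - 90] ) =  [ - 90, - 21, - 7.22,94/7,  57]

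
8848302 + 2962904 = 11811206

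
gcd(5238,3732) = 6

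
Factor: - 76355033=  - 53^1 * 71^1*103^1*197^1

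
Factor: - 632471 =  - 7^1*90353^1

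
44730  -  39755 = 4975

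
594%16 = 2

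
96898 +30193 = 127091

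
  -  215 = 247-462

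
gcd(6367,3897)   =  1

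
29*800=23200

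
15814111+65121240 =80935351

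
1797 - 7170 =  - 5373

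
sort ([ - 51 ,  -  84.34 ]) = [ - 84.34, - 51 ]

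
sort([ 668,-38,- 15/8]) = [ - 38 , - 15/8,668 ]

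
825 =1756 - 931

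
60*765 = 45900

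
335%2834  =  335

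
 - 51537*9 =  - 463833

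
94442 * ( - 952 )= - 89908784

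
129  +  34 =163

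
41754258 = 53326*783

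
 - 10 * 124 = -1240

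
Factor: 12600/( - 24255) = - 2^3*5^1*7^( - 1 ) * 11^(  -  1)=-40/77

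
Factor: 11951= 17^1*19^1* 37^1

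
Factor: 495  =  3^2*5^1*11^1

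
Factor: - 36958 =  - 2^1*17^1*1087^1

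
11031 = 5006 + 6025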